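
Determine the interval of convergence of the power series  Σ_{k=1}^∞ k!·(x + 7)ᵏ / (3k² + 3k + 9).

{-7}

The ratio of consecutive coefficients is (k+1) · (3k² + 3k + 9)/(3(k+1)² + 3(k+1) + 9) → ∞.
The ratio grows without bound, so the series diverges whenever (x + 7) ≠ 0; it converges only at x = -7. R = 0.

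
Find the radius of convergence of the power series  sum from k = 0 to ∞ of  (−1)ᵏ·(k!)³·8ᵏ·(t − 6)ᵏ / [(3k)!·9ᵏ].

R = 243/8

By the ratio test, |a_{k+1}/a_k| = (k+1)³/[(3k+1)·(3k+2)·(3k+3)] · 8/9 → 8/243.
Hence the series converges for |t − 6| < 1/(8/243) = 243/8, so the radius of convergence is 243/8.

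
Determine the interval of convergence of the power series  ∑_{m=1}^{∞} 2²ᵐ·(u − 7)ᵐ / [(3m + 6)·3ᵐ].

[25/4, 31/4)

The ratio of consecutive coefficients is [(3m + 6)/(3(m+1) + 6)] · 4/3 → 4/3.
Convergence for |u − 7| · 4/3 < 1, i.e. |u − 7| < 3/4. So R = 3/4.
When u = 31/4, the terms behave like c/m; limit comparison with the harmonic series gives divergence.
Endpoint u = 25/4: convergence follows from the alternating series test (terms decrease monotonically to 0).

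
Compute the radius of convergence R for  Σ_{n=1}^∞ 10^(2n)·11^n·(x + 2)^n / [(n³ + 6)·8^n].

Apply the ratio test: |a_{n+1}| / |a_n| = [(n³ + 6)/((n+1)³ + 6)] · 100·11/8, which tends to 275/2 as n → ∞.
Hence the series converges for |x + 2| < 1/(275/2) = 2/275, so the radius of convergence is 2/275.

R = 2/275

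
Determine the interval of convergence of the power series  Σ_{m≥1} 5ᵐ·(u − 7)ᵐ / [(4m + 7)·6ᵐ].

Ratio test: |a_{m+1}/a_m| = [(4m + 7)/(4(m+1) + 7)] · 5/6 → 5/6 as m → ∞.
Thus R = 1/(5/6) = 6/5.
Endpoint u = 41/5: comparison with the harmonic series Σ 1/m shows the series diverges.
Check u = 29/5: an alternating series whose terms decrease to 0 in absolute value, so it converges by the Leibniz criterion.

[29/5, 41/5)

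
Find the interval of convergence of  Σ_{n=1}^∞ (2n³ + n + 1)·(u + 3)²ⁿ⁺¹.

Apply the ratio test: |a_{n+1}| / |a_n| = (2(n+1)³ + (n+1) + 1)/(2n³ + n + 1), which tends to 1 as n → ∞.
Successive powers of (u + 3) differ by 2, so the series converges when |u + 3|² · 1 < 1, i.e. |u + 3| < √(1) = 1. So R = 1.
When u = -2, the terms have absolute value of order n³, which does not tend to 0, so the series diverges by the divergence test.
When u = -4, the terms have absolute value of order n³, which does not tend to 0, so the series diverges by the divergence test.

(-4, -2)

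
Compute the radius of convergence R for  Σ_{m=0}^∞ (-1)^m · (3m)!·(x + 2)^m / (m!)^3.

R = 1/27

By the ratio test, |a_{m+1}/a_m| = (3m+1)·(3m+2)·(3m+3)/(m+1)³ → 27.
Thus R = 1/(27) = 1/27.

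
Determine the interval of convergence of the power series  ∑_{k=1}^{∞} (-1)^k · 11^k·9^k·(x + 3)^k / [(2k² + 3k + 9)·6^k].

[-101/33, -97/33]

Ratio test: |a_{k+1}/a_k| = [(2k² + 3k + 9)/(2(k+1)² + 3(k+1) + 9)] · 11·9/6 → 33/2 as k → ∞.
Convergence for |x + 3| · 33/2 < 1, i.e. |x + 3| < 2/33. So R = 2/33.
When x = -97/33, absolute convergence follows by limit comparison with Σ 1/k².
Check x = -101/33: the terms are on the order of 1/k², so the series converges absolutely by comparison with the p-series (p = 2 > 1).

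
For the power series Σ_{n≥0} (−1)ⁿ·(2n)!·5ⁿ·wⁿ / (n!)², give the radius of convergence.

Apply the ratio test: |a_{n+1}| / |a_n| = (2n+1)·(2n+2)/(n+1)² · 5, which tends to 20 as n → ∞.
The series converges when 20 · |w| < 1, giving R = 1/20.

R = 1/20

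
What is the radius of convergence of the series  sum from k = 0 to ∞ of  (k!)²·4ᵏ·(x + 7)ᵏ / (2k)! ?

R = 1

By the ratio test, |a_{k+1}/a_k| = (k+1)²/[(2k+1)·(2k+2)] · 4 → 1.
Hence R = 1.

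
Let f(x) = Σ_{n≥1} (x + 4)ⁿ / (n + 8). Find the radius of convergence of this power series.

R = 1

Apply the ratio test: |a_{n+1}| / |a_n| = (n + 8)/((n+1) + 8), which tends to 1 as n → ∞.
Hence R = 1.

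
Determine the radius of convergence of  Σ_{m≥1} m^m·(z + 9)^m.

By the Cauchy root test, |a_m|^(1/m) = m → ∞.
Since the m-th root of |a_m| is unbounded, the series converges only at z = -9; R = 0.

R = 0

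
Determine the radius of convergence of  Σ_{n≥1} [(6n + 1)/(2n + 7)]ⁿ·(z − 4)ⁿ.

By the Cauchy root test, |a_n|^(1/n) = (6n + 1)/(2n + 7) → 3.
The series converges when 3 · |z − 4| < 1, giving R = 1/3.

R = 1/3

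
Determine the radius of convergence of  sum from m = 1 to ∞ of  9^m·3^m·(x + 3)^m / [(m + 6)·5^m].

Apply the ratio test: |a_{m+1}| / |a_m| = [(m + 6)/((m+1) + 6)] · 9·3/5, which tends to 27/5 as m → ∞.
Convergence for |x + 3| · 27/5 < 1, i.e. |x + 3| < 5/27. So R = 5/27.

R = 5/27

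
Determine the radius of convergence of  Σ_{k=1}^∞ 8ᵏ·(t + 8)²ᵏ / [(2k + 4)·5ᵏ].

Apply the ratio test: |a_{k+1}| / |a_k| = [(2k + 4)/(2(k+1) + 4)] · 8/5, which tends to 8/5 as k → ∞.
Since the exponent of (t + 8) increases by 2 each term, convergence requires |t + 8|² < 5/8, hence R = √10/4.

R = √10/4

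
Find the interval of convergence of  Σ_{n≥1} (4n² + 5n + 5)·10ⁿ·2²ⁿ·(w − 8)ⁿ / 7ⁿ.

The ratio of consecutive coefficients is [(4(n+1)² + 5(n+1) + 5)/(4n² + 5n + 5)] · 10·4/7 → 40/7.
Thus R = 1/(40/7) = 7/40.
Endpoint w = 327/40: the terms have absolute value of order n², which does not tend to 0, so the series diverges by the divergence test.
At w = 313/40: the n-th term does not approach 0; divergence by the term test.

(313/40, 327/40)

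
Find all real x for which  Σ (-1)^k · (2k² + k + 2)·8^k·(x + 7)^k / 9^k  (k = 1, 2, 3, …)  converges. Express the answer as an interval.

By the ratio test, |a_{k+1}/a_k| = [(2(k+1)² + (k+1) + 2)/(2k² + k + 2)] · 8/9 → 8/9.
The series converges when 8/9 · |x + 7| < 1, giving R = 9/8.
At x = -47/8: the terms do not tend to 0, so the series diverges.
When x = -65/8, the k-th term does not approach 0; divergence by the term test.

(-65/8, -47/8)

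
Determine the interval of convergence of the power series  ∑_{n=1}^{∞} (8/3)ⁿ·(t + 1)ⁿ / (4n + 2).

[-11/8, -5/8)

The ratio of consecutive coefficients is [(4n + 2)/(4(n+1) + 2)] · 8/3 → 8/3.
Thus R = 1/(8/3) = 3/8.
At t = -5/8: the terms behave like c/n; limit comparison with the harmonic series gives divergence.
When t = -11/8, an alternating series whose terms decrease to 0 in absolute value, so it converges by the Leibniz criterion.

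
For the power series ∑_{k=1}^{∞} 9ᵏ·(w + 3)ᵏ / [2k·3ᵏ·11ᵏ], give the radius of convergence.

The ratio of consecutive coefficients is [2k/2(k+1)] · 9/(3·11) → 3/11.
Convergence for |w + 3| · 3/11 < 1, i.e. |w + 3| < 11/3. So R = 11/3.

R = 11/3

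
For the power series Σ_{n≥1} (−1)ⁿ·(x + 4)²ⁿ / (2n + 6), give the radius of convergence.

The ratio of consecutive coefficients is (2n + 6)/(2(n+1) + 6) → 1.
Since the exponent of (x + 4) increases by 2 each term, convergence requires |x + 4|² < 1, hence R = 1.

R = 1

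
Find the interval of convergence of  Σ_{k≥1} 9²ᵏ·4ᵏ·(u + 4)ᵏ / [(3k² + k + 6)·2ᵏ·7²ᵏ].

The ratio of consecutive coefficients is [(3k² + k + 6)/(3(k+1)² + (k+1) + 6)] · 81·4/(2·49) → 162/49.
The series converges when 162/49 · |u + 4| < 1, giving R = 49/162.
At u = -599/162: the series is dominated by a constant times Σ 1/k², which converges (p = 2 > 1).
At u = -697/162: absolute convergence follows by limit comparison with Σ 1/k².

[-697/162, -599/162]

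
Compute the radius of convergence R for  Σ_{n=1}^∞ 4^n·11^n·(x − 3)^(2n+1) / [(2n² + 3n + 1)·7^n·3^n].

The ratio of consecutive coefficients is [(2n² + 3n + 1)/(2(n+1)² + 3(n+1) + 1)] · 4·11/(7·3) → 44/21.
Writing y = (x − 3)², the series in y has radius 21/44, so |x − 3| < √(21/44) and R = √231/22.

R = √231/22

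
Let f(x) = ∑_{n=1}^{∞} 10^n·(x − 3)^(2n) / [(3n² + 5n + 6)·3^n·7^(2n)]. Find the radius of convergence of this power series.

The ratio of consecutive coefficients is [(3n² + 5n + 6)/(3(n+1)² + 5(n+1) + 6)] · 10/(3·49) → 10/147.
Writing y = (x − 3)², the series in y has radius 147/10, so |x − 3| < √(147/10) and R = 7√30/10.

R = 7√30/10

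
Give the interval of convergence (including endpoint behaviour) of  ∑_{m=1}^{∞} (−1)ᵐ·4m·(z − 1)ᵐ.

Ratio test: |a_{m+1}/a_m| = 4(m+1)/4m → 1 as m → ∞.
So the series converges when |z − 1| < 1 and diverges when |z − 1| > 1; R = 1.
At z = 2: the terms do not tend to 0, so the series diverges.
When z = 0, the m-th term does not approach 0; divergence by the term test.

(0, 2)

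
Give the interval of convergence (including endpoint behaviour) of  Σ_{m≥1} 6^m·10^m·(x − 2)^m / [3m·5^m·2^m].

[11/6, 13/6)

The ratio of consecutive coefficients is [3m/3(m+1)] · 6·10/(5·2) → 6.
Thus R = 1/(6) = 1/6.
At x = 13/6: the terms behave like c/m; limit comparison with the harmonic series gives divergence.
When x = 11/6, an alternating series whose terms decrease to 0 in absolute value, so it converges by the Leibniz criterion.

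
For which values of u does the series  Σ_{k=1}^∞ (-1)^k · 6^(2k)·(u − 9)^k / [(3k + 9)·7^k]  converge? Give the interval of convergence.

Apply the ratio test: |a_{k+1}| / |a_k| = [(3k + 9)/(3(k+1) + 9)] · 36/7, which tends to 36/7 as k → ∞.
The series converges when 36/7 · |u − 9| < 1, giving R = 7/36.
At u = 331/36: an alternating series whose terms decrease to 0 in absolute value, so it converges by the Leibniz criterion.
At u = 317/36: comparison with the harmonic series Σ 1/k shows the series diverges.

(317/36, 331/36]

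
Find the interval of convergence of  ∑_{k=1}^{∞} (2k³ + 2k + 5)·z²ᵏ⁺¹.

Ratio test: |a_{k+1}/a_k| = (2(k+1)³ + 2(k+1) + 5)/(2k³ + 2k + 5) → 1 as k → ∞.
Since the exponent of z increases by 2 each term, convergence requires |z|² < 1, hence R = 1.
Check z = 1: the terms have absolute value of order k³, which does not tend to 0, so the series diverges by the divergence test.
When z = -1, the k-th term does not approach 0; divergence by the term test.

(-1, 1)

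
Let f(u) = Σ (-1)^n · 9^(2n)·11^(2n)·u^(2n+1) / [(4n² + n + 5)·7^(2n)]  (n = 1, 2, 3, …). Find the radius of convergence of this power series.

R = 7/99

By the ratio test, |a_{n+1}/a_n| = [(4n² + n + 5)/(4(n+1)² + (n+1) + 5)] · 81·121/49 → 9801/49.
Writing y = u², the series in y has radius 49/9801, so |u| < √(49/9801) = 7/99 and R = 7/99.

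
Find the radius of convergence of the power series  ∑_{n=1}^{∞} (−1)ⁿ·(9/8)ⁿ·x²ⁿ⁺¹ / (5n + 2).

R = 2√2/3

Apply the ratio test: |a_{n+1}| / |a_n| = [(5n + 2)/(5(n+1) + 2)] · 9/8, which tends to 9/8 as n → ∞.
Since the exponent of x increases by 2 each term, convergence requires |x|² < 8/9, hence R = 2√2/3.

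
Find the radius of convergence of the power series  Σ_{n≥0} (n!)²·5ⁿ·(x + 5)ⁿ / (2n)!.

Apply the ratio test: |a_{n+1}| / |a_n| = (n+1)²/[(2n+1)·(2n+2)] · 5, which tends to 5/4 as n → ∞.
Convergence for |x + 5| · 5/4 < 1, i.e. |x + 5| < 4/5. So R = 4/5.

R = 4/5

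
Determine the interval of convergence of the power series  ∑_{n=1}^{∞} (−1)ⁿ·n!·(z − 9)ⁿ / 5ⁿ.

{9}

The ratio of consecutive coefficients is (n+1) · 1/5 → ∞.
Since the ratio → ∞, the series diverges for every z ≠ 9, and R = 0.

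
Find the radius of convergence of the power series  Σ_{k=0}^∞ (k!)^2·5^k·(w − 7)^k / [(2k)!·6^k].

R = 24/5

Apply the ratio test: |a_{k+1}| / |a_k| = (k+1)²/[(2k+1)·(2k+2)] · 5/6, which tends to 5/24 as k → ∞.
Hence the series converges for |w − 7| < 1/(5/24) = 24/5, so the radius of convergence is 24/5.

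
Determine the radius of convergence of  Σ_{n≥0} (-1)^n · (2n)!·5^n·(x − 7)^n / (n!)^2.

R = 1/20

Ratio test: |a_{n+1}/a_n| = (2n+1)·(2n+2)/(n+1)² · 5 → 20 as n → ∞.
The series converges when 20 · |x − 7| < 1, giving R = 1/20.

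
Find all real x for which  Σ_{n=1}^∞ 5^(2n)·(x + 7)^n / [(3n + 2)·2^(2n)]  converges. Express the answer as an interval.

[-179/25, -171/25)

Apply the ratio test: |a_{n+1}| / |a_n| = [(3n + 2)/(3(n+1) + 2)] · 25/4, which tends to 25/4 as n → ∞.
Hence the series converges for |x + 7| < 1/(25/4) = 4/25, so the radius of convergence is 4/25.
At x = -171/25: comparison with the harmonic series Σ 1/n shows the series diverges.
Endpoint x = -179/25: an alternating series whose terms decrease to 0 in absolute value, so it converges by the Leibniz criterion.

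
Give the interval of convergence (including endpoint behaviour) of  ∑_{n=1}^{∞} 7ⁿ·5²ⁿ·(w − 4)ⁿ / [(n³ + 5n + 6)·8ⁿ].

The ratio of consecutive coefficients is [(n³ + 5n + 6)/((n+1)³ + 5(n+1) + 6)] · 7·25/8 → 175/8.
The series converges when 175/8 · |w − 4| < 1, giving R = 8/175.
Endpoint w = 708/175: the terms are on the order of 1/n³, so the series converges absolutely by comparison with the p-series (p = 3 > 1).
Check w = 692/175: the series is dominated by a constant times Σ 1/n³, which converges (p = 3 > 1).

[692/175, 708/175]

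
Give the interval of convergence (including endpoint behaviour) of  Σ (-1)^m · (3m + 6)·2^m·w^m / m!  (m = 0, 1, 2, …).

(−∞, ∞)

By the ratio test, |a_{m+1}/a_m| = (3(m+1) + 6)/(3m + 6) · 2 · 1/(m+1) → 0.
Since the limit is 0 < 1 for every w, the series converges on all of ℝ and R = ∞.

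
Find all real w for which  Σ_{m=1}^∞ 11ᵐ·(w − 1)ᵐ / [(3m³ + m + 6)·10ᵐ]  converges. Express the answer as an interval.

[1/11, 21/11]

The ratio of consecutive coefficients is [(3m³ + m + 6)/(3(m+1)³ + (m+1) + 6)] · 11/10 → 11/10.
Convergence for |w − 1| · 11/10 < 1, i.e. |w − 1| < 10/11. So R = 10/11.
Check w = 21/11: absolute convergence follows by limit comparison with Σ 1/m³.
At w = 1/11: the series is dominated by a constant times Σ 1/m³, which converges (p = 3 > 1).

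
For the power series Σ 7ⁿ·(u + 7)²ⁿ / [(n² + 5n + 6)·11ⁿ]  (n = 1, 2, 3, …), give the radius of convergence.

R = √77/7

Ratio test: |a_{n+1}/a_n| = [(n² + 5n + 6)/((n+1)² + 5(n+1) + 6)] · 7/11 → 7/11 as n → ∞.
Since the exponent of (u + 7) increases by 2 each term, convergence requires |u + 7|² < 11/7, hence R = √77/7.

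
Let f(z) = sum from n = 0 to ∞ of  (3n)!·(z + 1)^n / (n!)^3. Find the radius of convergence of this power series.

R = 1/27

The ratio of consecutive coefficients is (3n+1)·(3n+2)·(3n+3)/(n+1)³ → 27.
The series converges when 27 · |z + 1| < 1, giving R = 1/27.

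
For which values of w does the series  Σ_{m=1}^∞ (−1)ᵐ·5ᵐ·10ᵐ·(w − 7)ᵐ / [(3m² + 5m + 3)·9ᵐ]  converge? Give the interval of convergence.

Ratio test: |a_{m+1}/a_m| = [(3m² + 5m + 3)/(3(m+1)² + 5(m+1) + 3)] · 5·10/9 → 50/9 as m → ∞.
Convergence for |w − 7| · 50/9 < 1, i.e. |w − 7| < 9/50. So R = 9/50.
Endpoint w = 359/50: the series is dominated by a constant times Σ 1/m², which converges (p = 2 > 1).
When w = 341/50, the terms are on the order of 1/m², so the series converges absolutely by comparison with the p-series (p = 2 > 1).

[341/50, 359/50]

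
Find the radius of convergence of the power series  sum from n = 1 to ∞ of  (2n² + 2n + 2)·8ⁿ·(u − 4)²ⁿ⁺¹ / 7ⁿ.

Apply the ratio test: |a_{n+1}| / |a_n| = [(2(n+1)² + 2(n+1) + 2)/(2n² + 2n + 2)] · 8/7, which tends to 8/7 as n → ∞.
Writing y = (u − 4)², the series in y has radius 7/8, so |u − 4| < √(7/8) and R = √14/4.

R = √14/4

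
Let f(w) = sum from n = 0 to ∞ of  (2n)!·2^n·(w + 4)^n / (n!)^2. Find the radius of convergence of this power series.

R = 1/8

The ratio of consecutive coefficients is (2n+1)·(2n+2)/(n+1)² · 2 → 8.
The series converges when 8 · |w + 4| < 1, giving R = 1/8.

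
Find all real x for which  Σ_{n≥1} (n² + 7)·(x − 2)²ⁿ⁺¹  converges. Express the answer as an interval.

The ratio of consecutive coefficients is ((n+1)² + 7)/(n² + 7) → 1.
Writing y = (x − 2)², the series in y has radius 1, so |x − 2| < √(1) = 1 and R = 1.
Check x = 3: the n-th term does not approach 0; divergence by the term test.
When x = 1, the terms do not tend to 0, so the series diverges.

(1, 3)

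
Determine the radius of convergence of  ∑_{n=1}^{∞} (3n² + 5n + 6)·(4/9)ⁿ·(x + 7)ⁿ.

Ratio test: |a_{n+1}/a_n| = [(3(n+1)² + 5(n+1) + 6)/(3n² + 5n + 6)] · 4/9 → 4/9 as n → ∞.
Convergence for |x + 7| · 4/9 < 1, i.e. |x + 7| < 9/4. So R = 9/4.

R = 9/4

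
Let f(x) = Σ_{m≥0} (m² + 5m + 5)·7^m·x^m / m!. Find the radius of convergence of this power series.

R = ∞

The ratio of consecutive coefficients is ((m+1)² + 5(m+1) + 5)/(m² + 5m + 5) · 7 · 1/(m+1) → 0.
Since the limit is 0 < 1 for every x, the series converges on all of ℝ and R = ∞.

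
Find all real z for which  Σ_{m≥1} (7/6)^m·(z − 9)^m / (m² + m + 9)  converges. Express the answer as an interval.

Ratio test: |a_{m+1}/a_m| = [(m² + m + 9)/((m+1)² + (m+1) + 9)] · 7/6 → 7/6 as m → ∞.
Thus R = 1/(7/6) = 6/7.
Endpoint z = 69/7: the terms are on the order of 1/m², so the series converges absolutely by comparison with the p-series (p = 2 > 1).
Endpoint z = 57/7: the series is dominated by a constant times Σ 1/m², which converges (p = 2 > 1).

[57/7, 69/7]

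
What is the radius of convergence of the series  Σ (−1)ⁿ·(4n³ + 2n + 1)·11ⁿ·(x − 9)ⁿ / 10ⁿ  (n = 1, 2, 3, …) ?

R = 10/11

Ratio test: |a_{n+1}/a_n| = [(4(n+1)³ + 2(n+1) + 1)/(4n³ + 2n + 1)] · 11/10 → 11/10 as n → ∞.
Thus R = 1/(11/10) = 10/11.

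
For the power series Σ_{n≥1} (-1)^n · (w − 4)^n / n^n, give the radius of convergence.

By the Cauchy root test, |a_n|^(1/n) = 1/n → 0.
The limit is 0 for every w, so R = ∞.

R = ∞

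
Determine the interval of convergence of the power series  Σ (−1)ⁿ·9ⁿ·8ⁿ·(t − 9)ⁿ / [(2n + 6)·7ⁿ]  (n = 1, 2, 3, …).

By the ratio test, |a_{n+1}/a_n| = [(2n + 6)/(2(n+1) + 6)] · 9·8/7 → 72/7.
Hence the series converges for |t − 9| < 1/(72/7) = 7/72, so the radius of convergence is 7/72.
When t = 655/72, an alternating series whose terms decrease to 0 in absolute value, so it converges by the Leibniz criterion.
Endpoint t = 641/72: the terms behave like c/n; limit comparison with the harmonic series gives divergence.

(641/72, 655/72]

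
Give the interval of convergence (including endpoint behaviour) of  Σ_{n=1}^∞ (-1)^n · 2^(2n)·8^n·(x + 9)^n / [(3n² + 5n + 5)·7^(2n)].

Apply the ratio test: |a_{n+1}| / |a_n| = [(3n² + 5n + 5)/(3(n+1)² + 5(n+1) + 5)] · 4·8/49, which tends to 32/49 as n → ∞.
Thus R = 1/(32/49) = 49/32.
When x = -239/32, the series is dominated by a constant times Σ 1/n², which converges (p = 2 > 1).
Check x = -337/32: the terms are on the order of 1/n², so the series converges absolutely by comparison with the p-series (p = 2 > 1).

[-337/32, -239/32]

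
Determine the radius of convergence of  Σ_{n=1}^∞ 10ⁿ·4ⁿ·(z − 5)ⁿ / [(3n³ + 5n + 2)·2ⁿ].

R = 1/20

The ratio of consecutive coefficients is [(3n³ + 5n + 2)/(3(n+1)³ + 5(n+1) + 2)] · 10·4/2 → 20.
Convergence for |z − 5| · 20 < 1, i.e. |z − 5| < 1/20. So R = 1/20.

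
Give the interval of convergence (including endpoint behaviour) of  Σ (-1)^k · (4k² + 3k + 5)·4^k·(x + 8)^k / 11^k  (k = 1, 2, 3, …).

Ratio test: |a_{k+1}/a_k| = [(4(k+1)² + 3(k+1) + 5)/(4k² + 3k + 5)] · 4/11 → 4/11 as k → ∞.
Thus R = 1/(4/11) = 11/4.
At x = -21/4: the terms have absolute value of order k², which does not tend to 0, so the series diverges by the divergence test.
Endpoint x = -43/4: the terms have absolute value of order k², which does not tend to 0, so the series diverges by the divergence test.

(-43/4, -21/4)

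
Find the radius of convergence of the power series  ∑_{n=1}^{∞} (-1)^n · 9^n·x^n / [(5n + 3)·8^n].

R = 8/9

Apply the ratio test: |a_{n+1}| / |a_n| = [(5n + 3)/(5(n+1) + 3)] · 9/8, which tends to 9/8 as n → ∞.
Thus R = 1/(9/8) = 8/9.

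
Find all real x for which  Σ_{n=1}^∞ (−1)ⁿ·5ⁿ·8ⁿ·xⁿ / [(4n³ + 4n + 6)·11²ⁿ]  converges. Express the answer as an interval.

[-121/40, 121/40]

By the ratio test, |a_{n+1}/a_n| = [(4n³ + 4n + 6)/(4(n+1)³ + 4(n+1) + 6)] · 5·8/121 → 40/121.
The series converges when 40/121 · |x| < 1, giving R = 121/40.
When x = 121/40, the terms are on the order of 1/n³, so the series converges absolutely by comparison with the p-series (p = 3 > 1).
Check x = -121/40: absolute convergence follows by limit comparison with Σ 1/n³.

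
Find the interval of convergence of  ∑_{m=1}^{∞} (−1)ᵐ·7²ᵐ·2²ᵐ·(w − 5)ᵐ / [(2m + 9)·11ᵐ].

Ratio test: |a_{m+1}/a_m| = [(2m + 9)/(2(m+1) + 9)] · 49·4/11 → 196/11 as m → ∞.
Thus R = 1/(196/11) = 11/196.
Endpoint w = 991/196: an alternating series whose terms decrease to 0 in absolute value, so it converges by the Leibniz criterion.
Endpoint w = 969/196: comparison with the harmonic series Σ 1/m shows the series diverges.

(969/196, 991/196]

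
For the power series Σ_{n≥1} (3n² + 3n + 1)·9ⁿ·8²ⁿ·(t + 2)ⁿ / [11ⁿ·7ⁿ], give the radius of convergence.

R = 77/576

The ratio of consecutive coefficients is [(3(n+1)² + 3(n+1) + 1)/(3n² + 3n + 1)] · 9·64/(11·7) → 576/77.
The series converges when 576/77 · |t + 2| < 1, giving R = 77/576.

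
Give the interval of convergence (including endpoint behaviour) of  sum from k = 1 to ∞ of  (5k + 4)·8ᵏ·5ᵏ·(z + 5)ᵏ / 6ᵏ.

Ratio test: |a_{k+1}/a_k| = [(5(k+1) + 4)/(5k + 4)] · 8·5/6 → 20/3 as k → ∞.
Thus R = 1/(20/3) = 3/20.
Endpoint z = -97/20: the k-th term does not approach 0; divergence by the term test.
When z = -103/20, the terms have absolute value of order k, which does not tend to 0, so the series diverges by the divergence test.

(-103/20, -97/20)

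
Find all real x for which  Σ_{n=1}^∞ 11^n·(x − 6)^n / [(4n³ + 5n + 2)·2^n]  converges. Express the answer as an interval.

Apply the ratio test: |a_{n+1}| / |a_n| = [(4n³ + 5n + 2)/(4(n+1)³ + 5(n+1) + 2)] · 11/2, which tends to 11/2 as n → ∞.
The series converges when 11/2 · |x − 6| < 1, giving R = 2/11.
When x = 68/11, the series is dominated by a constant times Σ 1/n³, which converges (p = 3 > 1).
At x = 64/11: the terms are on the order of 1/n³, so the series converges absolutely by comparison with the p-series (p = 3 > 1).

[64/11, 68/11]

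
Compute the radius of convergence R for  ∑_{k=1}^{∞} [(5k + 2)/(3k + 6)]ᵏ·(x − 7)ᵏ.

R = 3/5

Root test: |a_k|^(1/k) = (5k + 2)/(3k + 6) → 5/3.
Hence the series converges for |x − 7| < 1/(5/3) = 3/5, so the radius of convergence is 3/5.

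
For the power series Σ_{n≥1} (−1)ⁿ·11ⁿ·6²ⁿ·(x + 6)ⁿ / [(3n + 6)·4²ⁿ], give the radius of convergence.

R = 4/99

Apply the ratio test: |a_{n+1}| / |a_n| = [(3n + 6)/(3(n+1) + 6)] · 11·36/16, which tends to 99/4 as n → ∞.
The series converges when 99/4 · |x + 6| < 1, giving R = 4/99.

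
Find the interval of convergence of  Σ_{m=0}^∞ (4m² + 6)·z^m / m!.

(−∞, ∞)

By the ratio test, |a_{m+1}/a_m| = (4(m+1)² + 6)/(4m² + 6) · 1/(m+1) → 0.
Since the limit is 0 < 1 for every z, the series converges on all of ℝ and R = ∞.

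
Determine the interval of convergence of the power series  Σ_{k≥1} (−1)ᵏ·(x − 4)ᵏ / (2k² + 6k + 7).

[3, 5]

Ratio test: |a_{k+1}/a_k| = (2k² + 6k + 7)/(2(k+1)² + 6(k+1) + 7) → 1 as k → ∞.
Hence R = 1.
Endpoint x = 5: absolute convergence follows by limit comparison with Σ 1/k².
Endpoint x = 3: absolute convergence follows by limit comparison with Σ 1/k².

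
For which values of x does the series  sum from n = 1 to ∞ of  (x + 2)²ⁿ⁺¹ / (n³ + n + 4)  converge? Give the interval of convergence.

[-3, -1]

Apply the ratio test: |a_{n+1}| / |a_n| = (n³ + n + 4)/((n+1)³ + (n+1) + 4), which tends to 1 as n → ∞.
Since the exponent of (x + 2) increases by 2 each term, convergence requires |x + 2|² < 1, hence R = 1.
At x = -1: absolute convergence follows by limit comparison with Σ 1/n³.
Endpoint x = -3: the terms are on the order of 1/n³, so the series converges absolutely by comparison with the p-series (p = 3 > 1).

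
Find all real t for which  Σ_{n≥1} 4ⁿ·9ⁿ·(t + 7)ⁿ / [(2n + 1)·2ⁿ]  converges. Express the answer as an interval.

[-127/18, -125/18)

Apply the ratio test: |a_{n+1}| / |a_n| = [(2n + 1)/(2(n+1) + 1)] · 4·9/2, which tends to 18 as n → ∞.
Convergence for |t + 7| · 18 < 1, i.e. |t + 7| < 1/18. So R = 1/18.
Endpoint t = -125/18: the terms are asymptotic to a nonzero constant times 1/n, so the series diverges by limit comparison with Σ 1/n.
Endpoint t = -127/18: an alternating series whose terms decrease to 0 in absolute value, so it converges by the Leibniz criterion.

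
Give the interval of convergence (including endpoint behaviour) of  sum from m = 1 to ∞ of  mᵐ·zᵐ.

{0}

Root test: |a_m|^(1/m) = m → ∞.
The root grows without bound, so R = 0 (convergence only at z = 0).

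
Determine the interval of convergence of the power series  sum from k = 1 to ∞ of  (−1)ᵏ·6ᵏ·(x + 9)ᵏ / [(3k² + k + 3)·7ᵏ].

Ratio test: |a_{k+1}/a_k| = [(3k² + k + 3)/(3(k+1)² + (k+1) + 3)] · 6/7 → 6/7 as k → ∞.
Thus R = 1/(6/7) = 7/6.
When x = -47/6, the terms are on the order of 1/k², so the series converges absolutely by comparison with the p-series (p = 2 > 1).
When x = -61/6, absolute convergence follows by limit comparison with Σ 1/k².

[-61/6, -47/6]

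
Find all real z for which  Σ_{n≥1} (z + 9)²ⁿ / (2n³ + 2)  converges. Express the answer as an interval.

[-10, -8]

Apply the ratio test: |a_{n+1}| / |a_n| = (2n³ + 2)/(2(n+1)³ + 2), which tends to 1 as n → ∞.
Writing y = (z + 9)², the series in y has radius 1, so |z + 9| < √(1) = 1 and R = 1.
Endpoint z = -8: the series is dominated by a constant times Σ 1/n³, which converges (p = 3 > 1).
When z = -10, absolute convergence follows by limit comparison with Σ 1/n³.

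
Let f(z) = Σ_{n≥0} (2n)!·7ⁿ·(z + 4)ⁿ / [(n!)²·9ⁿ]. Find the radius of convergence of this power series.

Apply the ratio test: |a_{n+1}| / |a_n| = (2n+1)·(2n+2)/(n+1)² · 7/9, which tends to 28/9 as n → ∞.
The series converges when 28/9 · |z + 4| < 1, giving R = 9/28.

R = 9/28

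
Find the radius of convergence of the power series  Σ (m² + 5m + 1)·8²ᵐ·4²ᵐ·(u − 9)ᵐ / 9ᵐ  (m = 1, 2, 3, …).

Apply the ratio test: |a_{m+1}| / |a_m| = [((m+1)² + 5(m+1) + 1)/(m² + 5m + 1)] · 64·16/9, which tends to 1024/9 as m → ∞.
Thus R = 1/(1024/9) = 9/1024.

R = 9/1024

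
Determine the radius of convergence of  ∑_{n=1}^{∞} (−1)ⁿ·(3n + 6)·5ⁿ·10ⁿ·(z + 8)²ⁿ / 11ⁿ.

R = √22/10

Ratio test: |a_{n+1}/a_n| = [(3(n+1) + 6)/(3n + 6)] · 5·10/11 → 50/11 as n → ∞.
Since the exponent of (z + 8) increases by 2 each term, convergence requires |z + 8|² < 11/50, hence R = √22/10.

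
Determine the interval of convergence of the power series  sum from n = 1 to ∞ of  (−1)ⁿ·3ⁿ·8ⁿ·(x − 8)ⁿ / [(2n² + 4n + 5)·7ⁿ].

By the ratio test, |a_{n+1}/a_n| = [(2n² + 4n + 5)/(2(n+1)² + 4(n+1) + 5)] · 3·8/7 → 24/7.
Convergence for |x − 8| · 24/7 < 1, i.e. |x − 8| < 7/24. So R = 7/24.
At x = 199/24: absolute convergence follows by limit comparison with Σ 1/n².
Endpoint x = 185/24: absolute convergence follows by limit comparison with Σ 1/n².

[185/24, 199/24]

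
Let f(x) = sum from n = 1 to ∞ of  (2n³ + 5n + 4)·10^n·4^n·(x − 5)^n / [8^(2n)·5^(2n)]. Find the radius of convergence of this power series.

By the ratio test, |a_{n+1}/a_n| = [(2(n+1)³ + 5(n+1) + 4)/(2n³ + 5n + 4)] · 10·4/(64·25) → 1/40.
Convergence for |x − 5| · 1/40 < 1, i.e. |x − 5| < 40. So R = 40.

R = 40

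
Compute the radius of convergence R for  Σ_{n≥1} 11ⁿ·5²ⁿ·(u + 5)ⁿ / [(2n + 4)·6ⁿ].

The ratio of consecutive coefficients is [(2n + 4)/(2(n+1) + 4)] · 11·25/6 → 275/6.
Hence the series converges for |u + 5| < 1/(275/6) = 6/275, so the radius of convergence is 6/275.

R = 6/275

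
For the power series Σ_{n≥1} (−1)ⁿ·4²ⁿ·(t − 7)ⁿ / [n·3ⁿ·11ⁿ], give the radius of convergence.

R = 33/16

Apply the ratio test: |a_{n+1}| / |a_n| = [n/(n+1)] · 16/(3·11), which tends to 16/33 as n → ∞.
Convergence for |t − 7| · 16/33 < 1, i.e. |t − 7| < 33/16. So R = 33/16.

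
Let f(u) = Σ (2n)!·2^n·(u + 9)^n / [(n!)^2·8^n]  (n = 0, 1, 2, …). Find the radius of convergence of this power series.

Ratio test: |a_{n+1}/a_n| = (2n+1)·(2n+2)/(n+1)² · 2/8 → 1 as n → ∞.
Hence R = 1.

R = 1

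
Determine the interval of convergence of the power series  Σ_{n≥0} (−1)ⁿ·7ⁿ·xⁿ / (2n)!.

(−∞, ∞)

The ratio of consecutive coefficients is 7 · 1/[(2n+1)·(2n+2)] → 0.
Since the limit is 0 < 1 for every x, the series converges on all of ℝ and R = ∞.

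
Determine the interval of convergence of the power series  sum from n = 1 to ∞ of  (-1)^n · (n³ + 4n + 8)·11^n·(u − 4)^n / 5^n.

(39/11, 49/11)

Ratio test: |a_{n+1}/a_n| = [((n+1)³ + 4(n+1) + 8)/(n³ + 4n + 8)] · 11/5 → 11/5 as n → ∞.
Convergence for |u − 4| · 11/5 < 1, i.e. |u − 4| < 5/11. So R = 5/11.
At u = 49/11: the terms have absolute value of order n³, which does not tend to 0, so the series diverges by the divergence test.
Endpoint u = 39/11: the n-th term does not approach 0; divergence by the term test.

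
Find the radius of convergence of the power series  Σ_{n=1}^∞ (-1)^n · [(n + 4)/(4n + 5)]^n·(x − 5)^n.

Applying the root test, |a_n|^(1/n) = (n + 4)/(4n + 5) → 1/4.
Thus R = 1/(1/4) = 4.

R = 4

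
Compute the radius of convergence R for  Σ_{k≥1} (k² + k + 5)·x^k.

By the ratio test, |a_{k+1}/a_k| = ((k+1)² + (k+1) + 5)/(k² + k + 5) → 1.
So the series converges when |x| < 1 and diverges when |x| > 1; R = 1.

R = 1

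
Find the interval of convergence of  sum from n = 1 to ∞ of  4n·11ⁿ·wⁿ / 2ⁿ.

(-2/11, 2/11)

By the ratio test, |a_{n+1}/a_n| = [4(n+1)/4n] · 11/2 → 11/2.
The series converges when 11/2 · |w| < 1, giving R = 2/11.
When w = 2/11, the terms have absolute value of order n, which does not tend to 0, so the series diverges by the divergence test.
Endpoint w = -2/11: the terms do not tend to 0, so the series diverges.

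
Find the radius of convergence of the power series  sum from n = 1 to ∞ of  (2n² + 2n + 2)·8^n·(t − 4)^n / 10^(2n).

R = 25/2

Ratio test: |a_{n+1}/a_n| = [(2(n+1)² + 2(n+1) + 2)/(2n² + 2n + 2)] · 8/100 → 2/25 as n → ∞.
Hence the series converges for |t − 4| < 1/(2/25) = 25/2, so the radius of convergence is 25/2.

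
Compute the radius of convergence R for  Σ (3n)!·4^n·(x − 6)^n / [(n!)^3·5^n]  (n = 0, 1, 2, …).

Apply the ratio test: |a_{n+1}| / |a_n| = (3n+1)·(3n+2)·(3n+3)/(n+1)³ · 4/5, which tends to 108/5 as n → ∞.
Thus R = 1/(108/5) = 5/108.

R = 5/108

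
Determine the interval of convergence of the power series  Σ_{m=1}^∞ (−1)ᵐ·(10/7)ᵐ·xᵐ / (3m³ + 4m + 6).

[-7/10, 7/10]

The ratio of consecutive coefficients is [(3m³ + 4m + 6)/(3(m+1)³ + 4(m+1) + 6)] · 10/7 → 10/7.
Thus R = 1/(10/7) = 7/10.
Check x = 7/10: the series is dominated by a constant times Σ 1/m³, which converges (p = 3 > 1).
Check x = -7/10: the series is dominated by a constant times Σ 1/m³, which converges (p = 3 > 1).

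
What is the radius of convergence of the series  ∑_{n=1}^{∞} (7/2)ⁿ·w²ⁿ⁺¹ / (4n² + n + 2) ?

R = √14/7

The ratio of consecutive coefficients is [(4n² + n + 2)/(4(n+1)² + (n+1) + 2)] · 7/2 → 7/2.
Since the exponent of w increases by 2 each term, convergence requires |w|² < 2/7, hence R = √14/7.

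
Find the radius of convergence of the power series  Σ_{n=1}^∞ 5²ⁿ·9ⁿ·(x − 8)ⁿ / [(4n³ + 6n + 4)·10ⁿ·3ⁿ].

R = 2/15

Apply the ratio test: |a_{n+1}| / |a_n| = [(4n³ + 6n + 4)/(4(n+1)³ + 6(n+1) + 4)] · 25·9/(10·3), which tends to 15/2 as n → ∞.
Convergence for |x − 8| · 15/2 < 1, i.e. |x − 8| < 2/15. So R = 2/15.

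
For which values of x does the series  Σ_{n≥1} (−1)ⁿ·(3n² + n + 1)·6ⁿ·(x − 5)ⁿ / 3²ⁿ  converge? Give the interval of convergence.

(7/2, 13/2)

Apply the ratio test: |a_{n+1}| / |a_n| = [(3(n+1)² + (n+1) + 1)/(3n² + n + 1)] · 6/9, which tends to 2/3 as n → ∞.
Hence the series converges for |x − 5| < 1/(2/3) = 3/2, so the radius of convergence is 3/2.
Check x = 13/2: the terms have absolute value of order n², which does not tend to 0, so the series diverges by the divergence test.
Check x = 7/2: the terms do not tend to 0, so the series diverges.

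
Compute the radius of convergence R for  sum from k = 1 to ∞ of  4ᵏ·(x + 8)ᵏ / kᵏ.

By the Cauchy root test, |a_k|^(1/k) = 4/k → 0.
Since the k-th root of |a_k| tends to 0, the series converges for all real x; R = ∞.

R = ∞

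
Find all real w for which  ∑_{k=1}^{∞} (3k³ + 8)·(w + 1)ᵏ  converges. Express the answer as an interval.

Apply the ratio test: |a_{k+1}| / |a_k| = (3(k+1)³ + 8)/(3k³ + 8), which tends to 1 as k → ∞.
Hence R = 1.
At w = 0: the k-th term does not approach 0; divergence by the term test.
When w = -2, the k-th term does not approach 0; divergence by the term test.

(-2, 0)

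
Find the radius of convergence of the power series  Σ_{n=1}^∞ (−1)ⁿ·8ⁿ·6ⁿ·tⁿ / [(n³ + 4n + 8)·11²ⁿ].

Ratio test: |a_{n+1}/a_n| = [(n³ + 4n + 8)/((n+1)³ + 4(n+1) + 8)] · 8·6/121 → 48/121 as n → ∞.
Thus R = 1/(48/121) = 121/48.

R = 121/48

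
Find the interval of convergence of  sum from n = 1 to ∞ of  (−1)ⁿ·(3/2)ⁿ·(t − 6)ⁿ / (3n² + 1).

[16/3, 20/3]

Ratio test: |a_{n+1}/a_n| = [(3n² + 1)/(3(n+1)² + 1)] · 3/2 → 3/2 as n → ∞.
Thus R = 1/(3/2) = 2/3.
Check t = 20/3: absolute convergence follows by limit comparison with Σ 1/n².
Check t = 16/3: the terms are on the order of 1/n², so the series converges absolutely by comparison with the p-series (p = 2 > 1).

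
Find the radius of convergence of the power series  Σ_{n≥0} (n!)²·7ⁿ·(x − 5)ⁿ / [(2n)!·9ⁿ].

R = 36/7

Apply the ratio test: |a_{n+1}| / |a_n| = (n+1)²/[(2n+1)·(2n+2)] · 7/9, which tends to 7/36 as n → ∞.
Thus R = 1/(7/36) = 36/7.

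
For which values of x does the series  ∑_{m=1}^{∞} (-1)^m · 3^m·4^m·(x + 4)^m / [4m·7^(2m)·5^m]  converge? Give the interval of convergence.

(-293/12, 197/12]

By the ratio test, |a_{m+1}/a_m| = [4m/4(m+1)] · 3·4/(49·5) → 12/245.
Hence the series converges for |x + 4| < 1/(12/245) = 245/12, so the radius of convergence is 245/12.
At x = 197/12: an alternating series whose terms decrease to 0 in absolute value, so it converges by the Leibniz criterion.
At x = -293/12: the terms are asymptotic to a nonzero constant times 1/m, so the series diverges by limit comparison with Σ 1/m.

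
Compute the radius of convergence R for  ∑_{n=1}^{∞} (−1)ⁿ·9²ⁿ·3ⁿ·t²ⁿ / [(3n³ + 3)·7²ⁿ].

R = 7√3/27

The ratio of consecutive coefficients is [(3n³ + 3)/(3(n+1)³ + 3)] · 81·3/49 → 243/49.
Successive powers of t differ by 2, so the series converges when |t|² · 243/49 < 1, i.e. |t| < √(49/243). So R = 7√3/27.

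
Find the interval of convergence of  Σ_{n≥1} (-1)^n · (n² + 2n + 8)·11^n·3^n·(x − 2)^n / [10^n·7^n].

By the ratio test, |a_{n+1}/a_n| = [((n+1)² + 2(n+1) + 8)/(n² + 2n + 8)] · 11·3/(10·7) → 33/70.
The series converges when 33/70 · |x − 2| < 1, giving R = 70/33.
When x = 136/33, the terms do not tend to 0, so the series diverges.
When x = -4/33, the n-th term does not approach 0; divergence by the term test.

(-4/33, 136/33)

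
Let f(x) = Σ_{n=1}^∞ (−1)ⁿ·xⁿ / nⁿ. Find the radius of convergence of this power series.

R = ∞

Applying the root test, |a_n|^(1/n) = 1/n → 0.
Since the n-th root of |a_n| tends to 0, the series converges for all real x; R = ∞.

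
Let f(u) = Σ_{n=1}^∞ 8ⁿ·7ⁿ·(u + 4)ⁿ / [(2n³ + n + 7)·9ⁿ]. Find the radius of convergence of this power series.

R = 9/56

Apply the ratio test: |a_{n+1}| / |a_n| = [(2n³ + n + 7)/(2(n+1)³ + (n+1) + 7)] · 8·7/9, which tends to 56/9 as n → ∞.
Hence the series converges for |u + 4| < 1/(56/9) = 9/56, so the radius of convergence is 9/56.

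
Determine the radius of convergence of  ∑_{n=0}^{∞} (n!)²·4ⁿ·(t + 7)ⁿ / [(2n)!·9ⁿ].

R = 9

Ratio test: |a_{n+1}/a_n| = (n+1)²/[(2n+1)·(2n+2)] · 4/9 → 1/9 as n → ∞.
Hence the series converges for |t + 7| < 1/(1/9) = 9, so the radius of convergence is 9.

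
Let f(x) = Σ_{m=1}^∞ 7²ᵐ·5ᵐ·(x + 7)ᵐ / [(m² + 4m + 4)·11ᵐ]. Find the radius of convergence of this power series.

Ratio test: |a_{m+1}/a_m| = [(m² + 4m + 4)/((m+1)² + 4(m+1) + 4)] · 49·5/11 → 245/11 as m → ∞.
Thus R = 1/(245/11) = 11/245.

R = 11/245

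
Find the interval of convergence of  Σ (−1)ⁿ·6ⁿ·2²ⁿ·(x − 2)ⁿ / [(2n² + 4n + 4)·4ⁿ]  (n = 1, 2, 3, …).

[11/6, 13/6]

By the ratio test, |a_{n+1}/a_n| = [(2n² + 4n + 4)/(2(n+1)² + 4(n+1) + 4)] · 6·4/4 → 6.
Convergence for |x − 2| · 6 < 1, i.e. |x − 2| < 1/6. So R = 1/6.
Check x = 13/6: the terms are on the order of 1/n², so the series converges absolutely by comparison with the p-series (p = 2 > 1).
When x = 11/6, the terms are on the order of 1/n², so the series converges absolutely by comparison with the p-series (p = 2 > 1).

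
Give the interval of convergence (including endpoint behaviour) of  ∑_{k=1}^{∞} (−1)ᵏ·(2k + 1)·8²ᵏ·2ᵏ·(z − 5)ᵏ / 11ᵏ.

Apply the ratio test: |a_{k+1}| / |a_k| = [(2(k+1) + 1)/(2k + 1)] · 64·2/11, which tends to 128/11 as k → ∞.
Thus R = 1/(128/11) = 11/128.
Endpoint z = 651/128: the k-th term does not approach 0; divergence by the term test.
At z = 629/128: the terms do not tend to 0, so the series diverges.

(629/128, 651/128)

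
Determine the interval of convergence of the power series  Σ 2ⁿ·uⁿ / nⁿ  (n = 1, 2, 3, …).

(−∞, ∞)

By the Cauchy root test, |a_n|^(1/n) = 2/n → 0.
Since the n-th root of |a_n| tends to 0, the series converges for all real u; R = ∞.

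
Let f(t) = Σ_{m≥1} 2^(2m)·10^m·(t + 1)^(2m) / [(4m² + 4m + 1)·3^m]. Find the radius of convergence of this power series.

The ratio of consecutive coefficients is [(4m² + 4m + 1)/(4(m+1)² + 4(m+1) + 1)] · 4·10/3 → 40/3.
Successive powers of (t + 1) differ by 2, so the series converges when |t + 1|² · 40/3 < 1, i.e. |t + 1| < √(3/40). So R = √30/20.

R = √30/20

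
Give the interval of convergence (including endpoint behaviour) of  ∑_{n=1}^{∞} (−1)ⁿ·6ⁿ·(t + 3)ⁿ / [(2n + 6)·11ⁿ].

Apply the ratio test: |a_{n+1}| / |a_n| = [(2n + 6)/(2(n+1) + 6)] · 6/11, which tends to 6/11 as n → ∞.
Thus R = 1/(6/11) = 11/6.
Check t = -7/6: convergence follows from the alternating series test (terms decrease monotonically to 0).
Endpoint t = -29/6: comparison with the harmonic series Σ 1/n shows the series diverges.

(-29/6, -7/6]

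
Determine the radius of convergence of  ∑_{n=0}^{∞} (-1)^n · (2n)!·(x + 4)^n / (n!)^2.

R = 1/4

By the ratio test, |a_{n+1}/a_n| = (2n+1)·(2n+2)/(n+1)² → 4.
The series converges when 4 · |x + 4| < 1, giving R = 1/4.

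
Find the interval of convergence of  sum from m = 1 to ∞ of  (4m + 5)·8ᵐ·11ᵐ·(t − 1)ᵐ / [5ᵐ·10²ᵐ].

(-103/22, 147/22)

The ratio of consecutive coefficients is [(4(m+1) + 5)/(4m + 5)] · 8·11/(5·100) → 22/125.
Convergence for |t − 1| · 22/125 < 1, i.e. |t − 1| < 125/22. So R = 125/22.
When t = 147/22, the terms do not tend to 0, so the series diverges.
Check t = -103/22: the terms do not tend to 0, so the series diverges.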